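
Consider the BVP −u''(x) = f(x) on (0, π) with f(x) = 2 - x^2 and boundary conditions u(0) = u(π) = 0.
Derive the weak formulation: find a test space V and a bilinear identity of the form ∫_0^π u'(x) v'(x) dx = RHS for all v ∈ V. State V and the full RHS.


V = H^1_0(0, π) (so v(0) = v(π) = 0); weak form: ∫_0^π u'v' dx = ∫_0^π (2 - x^2) v dx for all v ∈ V.

Multiply both sides by a test function v and integrate from 0 to π:
  ∫_0^π −u''(x) v(x) dx = ∫_0^π f(x) v(x) dx.
Integrate the LHS by parts once:
  ∫_0^π −u'' v dx = −[u'(x) v(x)]_0^π + ∫_0^π u'(x) v'(x) dx.
Thus ∫_0^π u'(x) v'(x) dx = ∫_0^π f(x) v(x) dx + [u'(x) v(x)]_0^π.
Choose V so that boundary terms are either known or forced to vanish.
u is Dirichlet: u(0) = u(π) = 0. Let V = H^1_0(0, π); then v(0) = v(π) = 0, and [u' v]_0^π = 0.
Weak formulation: find u (satisfying any essential BC) such that ∫_0^π u'(x) v'(x) dx = ∫_0^π f v dx for all v ∈ V.
Substituting f(x) = 2 - x^2, the right-hand side is ∫_0^π (2 - x^2) v dx.


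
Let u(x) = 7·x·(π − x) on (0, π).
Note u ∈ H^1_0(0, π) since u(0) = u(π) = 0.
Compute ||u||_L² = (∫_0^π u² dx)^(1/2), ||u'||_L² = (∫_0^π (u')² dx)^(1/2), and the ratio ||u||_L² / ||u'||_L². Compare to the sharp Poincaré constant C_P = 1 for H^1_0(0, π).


||u||_L² / ||u'||_L² = sqrt(10)*π/10 < C_P = 1.

u(x) = 7·x·(π − x), so u'(x) = -14*x + 7*π.
u(x) = 7·x·(π − x) vanishes at x = 0 and x = π, so u ∈ H^1_0(0, π). Differentiate via the product rule and integrate the resulting polynomials term by term.
  ∫_0^π u² dx = ∫_0^π (49*x^4 - 98*π*x^3 + 49*π^2*x^2) dx. Term by term:
    ∫_0^π 49*x^4 dx = 49*π^5/5;  ∫_0^π -98*π*x^3 dx = -49*π^5/2;  ∫_0^π 49*π^2*x^2 dx = 49*π^5/3.
  Sum: 49*π^5/5 − 49*π^5/2 + 49*π^5/3 = 49*π^5/30.
  ∫_0^π (u')² dx = ∫_0^π (196*x^2 - 196*π*x + 49*π^2) dx. Term by term:
    ∫_0^π 196*x^2 dx = 196*π^3/3;  ∫_0^π -196*π*x dx = -98*π^3;  ∫_0^π 49*π^2 dx = 49*π^3.
  Sum: 196*π^3/3 − 98*π^3 + 49*π^3 = 49*π^3/3.
∫_0^π u² dx = 49*π^5/30, so ||u||_L² = 7*sqrt(30)*π^(5/2)/30.
∫_0^π (u')² dx = 49*π^3/3, so ||u'||_L² = 7*sqrt(3)*π^(3/2)/3.
Ratio ||u||_L² / ||u'||_L² = sqrt(10)*π/10.
Sharp Poincaré constant on H^1_0(0, π) is C_P = L/π = 1, achieved by sin(x).
A polynomial bump cannot attain the sharp Poincaré constant (only the first sine eigenfunction does), so the ratio is strictly less than C_P, consistent with ||u||_L² ≤ C_P ||u'||_L².


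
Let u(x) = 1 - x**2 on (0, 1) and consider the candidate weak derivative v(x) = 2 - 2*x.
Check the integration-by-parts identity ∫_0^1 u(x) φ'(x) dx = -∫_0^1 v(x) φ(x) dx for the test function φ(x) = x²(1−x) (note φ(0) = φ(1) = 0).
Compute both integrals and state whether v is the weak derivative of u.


LHS = 1/10, RHS = -1/15. No, v is not the weak derivative of u.

u(x) = 1 - x**2, classical derivative u'(x) = -2*x.
φ(x) = x²(1−x), so φ'(x) = x*(2 - 3*x).
Note φ(0) = φ(1) = 0, so the boundary term u·φ vanishes.
LHS = ∫_0^1 u(x) φ'(x) dx = ∫_0^1 (3*x^4 - 2*x^3 - 3*x^2 + 2*x) dx. Term by term:
  ∫_0^1 3*x^4 dx = 3/5;  ∫_0^1 -2*x^3 dx = -1/2;  ∫_0^1 -3*x^2 dx = -1;
  ∫_0^1 2*x dx = 1.
Sum: 3/5 − 1/2 − 1 + 1 = 1/10.
So LHS = 1/10.
∫_0^1 v(x) φ(x) dx = ∫_0^1 (2*x^4 - 4*x^3 + 2*x^2) dx. Term by term:
  ∫_0^1 2*x^4 dx = 2/5;  ∫_0^1 -4*x^3 dx = -1;  ∫_0^1 2*x^2 dx = 2/3.
Sum: 2/5 − 1 + 2/3 = 1/15.
So RHS = -∫_0^1 v(x) φ(x) dx = -1/15.
LHS − RHS = 1/6 ≠ 0, so the identity fails.
(For a valid weak derivative the identity must hold for EVERY test function, in particular this one. The failure shows v is NOT the weak derivative of u.)
Correct weak derivative would be u'(x) = -2*x.


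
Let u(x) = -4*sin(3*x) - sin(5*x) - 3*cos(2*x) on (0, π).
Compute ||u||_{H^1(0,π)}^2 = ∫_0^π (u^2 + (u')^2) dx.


||u||_{H^1(0,π)}^2 = 1108/7 + 231*π/2

u'(x) = 6*sin(2*x) - 12*cos(3*x) - 5*cos(5*x).
Expand u² and (u')² and integrate term by term on (0, π), using: for integers n ≥ 1, ∫_0^π sin²(nx) dx = ∫_0^π cos²(nx) dx = π/2; for n ≠ n', ∫_0^π sin(nx)sin(n'x) dx = ∫_0^π cos(nx)cos(n'x) dx = 0; and by product-to-sum, ∫_0^π sin(nx)cos(n'x) dx = ½∫_0^π [sin((n+n')x) + sin((n−n')x)] dx, which is 0 when n+n' is even and 2n/(n²−n'²) when n+n' is odd (it need not vanish on (0, π)).
  u² squared terms: (-1)²·∫sin(5x)² dx = 1·π/2 = π/2;  (-4)²·∫sin(3x)² dx = 16·π/2 = 8*π;  (-3)²·∫cos(2x)² dx = 9·π/2 = 9*π/2.
  u² cross terms: 2·(-1)·(-4)·∫sin(5x)·sin(3x) dx = 8·(0) = 0;  2·(-1)·(-3)·∫sin(5x)·cos(2x) dx = 6·(10/21) = 20/7;  2·(-4)·(-3)·∫sin(3x)·cos(2x) dx = 24·(6/5) = 144/5.
  So ∫_0^π u² dx = π/2 + 8*π + 9*π/2 + 0 + 20/7 + 144/5 = 1108/35 + 13*π.
  (u')² squared terms: (-12)²·∫cos(3x)² dx = 144·π/2 = 72*π;  (-5)²·∫cos(5x)² dx = 25·π/2 = 25*π/2;  (6)²·∫sin(2x)² dx = 36·π/2 = 18*π.
  (u')² cross terms: 2·(-12)·(-5)·∫cos(3x)·cos(5x) dx = 120·(0) = 0;  2·(-12)·(6)·∫cos(3x)·sin(2x) dx = -144·(-4/5) = 576/5;  2·(-5)·(6)·∫cos(5x)·sin(2x) dx = -60·(-4/21) = 80/7.
  So ∫_0^π (u')² dx = 72*π + 25*π/2 + 18*π + 0 + 576/5 + 80/7 = 4432/35 + 205*π/2.
||u||_{H^1}^2 = (1108/35 + 13*π) + (4432/35 + 205*π/2) = 1108/7 + 231*π/2.


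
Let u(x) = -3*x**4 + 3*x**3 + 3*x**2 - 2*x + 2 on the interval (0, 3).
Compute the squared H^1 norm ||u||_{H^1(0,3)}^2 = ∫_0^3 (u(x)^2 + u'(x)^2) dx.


||u||_{H^1}^2 = 3344853/140

The H^1 norm (squared) on an interval (0, L) is
  ||u||_{H^1}^2 = ∫_0^L u(x)^2 dx + ∫_0^L u'(x)^2 dx.
Compute u'(x) = -12*x**3 + 9*x**2 + 6*x - 2.
Then u(x)^2 = 9*x**8 - 18*x**7 - 9*x**6 + 30*x**5 - 15*x**4 + 16*x**2 - 8*x + 4 and u'(x)^2 = 144*x**6 - 216*x**5 - 63*x**4 + 156*x**3 - 24*x + 4.
Integrate each monomial from 0 to 3 using ∫_0^3 c·x^n dx = c·3^(n+1)/(n+1):
  ∫_0^3 u(x)^2 dx = ∫_0^3 (9*x^8 - 18*x^7 - 9*x^6 + 30*x^5 - 15*x^4 + 16*x^2 - 8*x + 4) dx. Term by term:
    ∫_0^3 9*x^8 dx = 19683;  ∫_0^3 -18*x^7 dx = -59049/4;  ∫_0^3 -9*x^6 dx = -19683/7;
    ∫_0^3 30*x^5 dx = 3645;  ∫_0^3 -15*x^4 dx = -729;  ∫_0^3 16*x^2 dx = 144;
    ∫_0^3 -8*x dx = -36;  ∫_0^3 4 dx = 12.
  Sum: 19683 − 59049/4 − 19683/7 + 3645 − 729 + 144 − 36 + 12 = 144057/28.
  ∫_0^3 u'(x)^2 dx = ∫_0^3 (144*x^6 - 216*x^5 - 63*x^4 + 156*x^3 - 24*x + 4) dx. Term by term:
    ∫_0^3 144*x^6 dx = 314928/7;  ∫_0^3 -216*x^5 dx = -26244;  ∫_0^3 -63*x^4 dx = -15309/5;
    ∫_0^3 156*x^3 dx = 3159;  ∫_0^3 -24*x dx = -108;  ∫_0^3 4 dx = 12.
  Sum: 314928/7 − 26244 − 15309/5 + 3159 − 108 + 12 = 656142/35.
Adding: ||u||_{H^1}^2 = 144057/28 + 656142/35 = 3344853/140.


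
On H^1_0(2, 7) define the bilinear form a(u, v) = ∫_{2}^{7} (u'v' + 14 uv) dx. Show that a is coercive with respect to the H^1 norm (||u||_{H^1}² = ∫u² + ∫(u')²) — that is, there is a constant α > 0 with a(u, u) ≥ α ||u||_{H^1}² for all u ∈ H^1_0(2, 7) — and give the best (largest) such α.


α = 1

Coercivity of a(·,·) on H^1_0(2, 7) means a(u, u) ≥ α ||u||_{H^1}² for every u ∈ H^1_0.
The interval has length L = 5, and Poincaré/coercivity depend only on L. Here a(u, u) = ∫(u')² + (14)·∫u².
Here c = 14 ≥ 1, so a(u,u) = ∫(u')² + c∫u² ≥ ∫(u')² + ∫u² = ||u||_{H^1}², i.e. α = 1 works. No larger α is possible: a(u,u) ≥ α||u||_{H^1}² means (1−α)∫(u')² ≥ (α−c)∫u², and for the modes u_n = sin(nπ(x−x₀)/L) (x₀ the left endpoint) one has ∫u_n²/∫(u_n')² = (L/(nπ))² → 0, so a(u_n,u_n)/||u_n||_{H^1}² → 1. Hence the optimal constant is α = 1.
Therefore α = 1.


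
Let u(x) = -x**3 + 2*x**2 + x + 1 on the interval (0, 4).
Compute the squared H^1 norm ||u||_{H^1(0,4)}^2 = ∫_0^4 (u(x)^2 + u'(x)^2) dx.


||u||_{H^1}^2 = 90584/105

The H^1 norm (squared) on an interval (0, L) is
  ||u||_{H^1}^2 = ∫_0^L u(x)^2 dx + ∫_0^L u'(x)^2 dx.
Compute u'(x) = -3*x**2 + 4*x + 1.
Then u(x)^2 = x**6 - 4*x**5 + 2*x**4 + 2*x**3 + 5*x**2 + 2*x + 1 and u'(x)^2 = 9*x**4 - 24*x**3 + 10*x**2 + 8*x + 1.
Integrate each monomial from 0 to 4 using ∫_0^4 c·x^n dx = c·4^(n+1)/(n+1):
  ∫_0^4 u(x)^2 dx = ∫_0^4 (x^6 - 4*x^5 + 2*x^4 + 2*x^3 + 5*x^2 + 2*x + 1) dx. Term by term:
    ∫_0^4 x^6 dx = 16384/7;  ∫_0^4 -4*x^5 dx = -8192/3;  ∫_0^4 2*x^4 dx = 2048/5;
    ∫_0^4 2*x^3 dx = 128;  ∫_0^4 5*x^2 dx = 320/3;  ∫_0^4 2*x dx = 16;
    ∫_0^4 1 dx = 4.
  Sum: 16384/7 − 8192/3 + 2048/5 + 128 + 320/3 + 16 + 4 = 9596/35.
  ∫_0^4 u'(x)^2 dx = ∫_0^4 (9*x^4 - 24*x^3 + 10*x^2 + 8*x + 1) dx. Term by term:
    ∫_0^4 9*x^4 dx = 9216/5;  ∫_0^4 -24*x^3 dx = -1536;  ∫_0^4 10*x^2 dx = 640/3;
    ∫_0^4 8*x dx = 64;  ∫_0^4 1 dx = 4.
  Sum: 9216/5 − 1536 + 640/3 + 64 + 4 = 8828/15.
Adding: ||u||_{H^1}^2 = 9596/35 + 8828/15 = 90584/105.


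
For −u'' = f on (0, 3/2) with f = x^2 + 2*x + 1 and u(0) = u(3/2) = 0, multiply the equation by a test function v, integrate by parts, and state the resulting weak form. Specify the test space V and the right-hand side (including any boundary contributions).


V = H^1_0(0, 3/2) (so v(0) = v(3/2) = 0); weak form: ∫_0^3/2 u'v' dx = ∫_0^3/2 (x^2 + 2*x + 1) v dx for all v ∈ V.

Multiply both sides by a test function v and integrate from 0 to 3/2:
  ∫_0^3/2 −u''(x) v(x) dx = ∫_0^3/2 f(x) v(x) dx.
Integrate the LHS by parts once:
  ∫_0^3/2 −u'' v dx = −[u'(x) v(x)]_0^3/2 + ∫_0^3/2 u'(x) v'(x) dx.
Thus ∫_0^3/2 u'(x) v'(x) dx = ∫_0^3/2 f(x) v(x) dx + [u'(x) v(x)]_0^3/2.
Choose V so that boundary terms are either known or forced to vanish.
u is Dirichlet: u(0) = u(3/2) = 0. Let V = H^1_0(0, 3/2); then v(0) = v(3/2) = 0, and [u' v]_0^3/2 = 0.
Weak formulation: find u (satisfying any essential BC) such that ∫_0^3/2 u'(x) v'(x) dx = ∫_0^3/2 f v dx for all v ∈ V.
Substituting f(x) = x^2 + 2*x + 1, the right-hand side is ∫_0^3/2 (x^2 + 2*x + 1) v dx.


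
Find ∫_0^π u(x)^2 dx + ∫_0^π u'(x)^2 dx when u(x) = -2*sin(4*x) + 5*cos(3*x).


||u||_{H^1(0,π)}^2 = -1600/7 + 159*π

u'(x) = -15*sin(3*x) - 8*cos(4*x).
Expand u² and (u')² and integrate term by term on (0, π), using: for integers n ≥ 1, ∫_0^π sin²(nx) dx = ∫_0^π cos²(nx) dx = π/2; for n ≠ n', ∫_0^π sin(nx)sin(n'x) dx = ∫_0^π cos(nx)cos(n'x) dx = 0; and by product-to-sum, ∫_0^π sin(nx)cos(n'x) dx = ½∫_0^π [sin((n+n')x) + sin((n−n')x)] dx, which is 0 when n+n' is even and 2n/(n²−n'²) when n+n' is odd (it need not vanish on (0, π)).
  u² squared terms: (-2)²·∫sin(4x)² dx = 4·π/2 = 2*π;  (5)²·∫cos(3x)² dx = 25·π/2 = 25*π/2.
  u² cross terms: 2·(-2)·(5)·∫sin(4x)·cos(3x) dx = -20·(8/7) = -160/7.
  So ∫_0^π u² dx = 2*π + 25*π/2 − 160/7 = -160/7 + 29*π/2.
  (u')² squared terms: (-15)²·∫sin(3x)² dx = 225·π/2 = 225*π/2;  (-8)²·∫cos(4x)² dx = 64·π/2 = 32*π.
  (u')² cross terms: 2·(-15)·(-8)·∫sin(3x)·cos(4x) dx = 240·(-6/7) = -1440/7.
  So ∫_0^π (u')² dx = 225*π/2 + 32*π − 1440/7 = -1440/7 + 289*π/2.
||u||_{H^1}^2 = (-160/7 + 29*π/2) + (-1440/7 + 289*π/2) = -1600/7 + 159*π.


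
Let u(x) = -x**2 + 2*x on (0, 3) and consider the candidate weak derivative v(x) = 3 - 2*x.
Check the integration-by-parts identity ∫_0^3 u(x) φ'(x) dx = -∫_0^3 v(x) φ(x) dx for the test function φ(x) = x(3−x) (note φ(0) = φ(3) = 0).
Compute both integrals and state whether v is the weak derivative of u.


LHS = 9/2, RHS = 0. No, v is not the weak derivative of u.

u(x) = -x**2 + 2*x, classical derivative u'(x) = 2 - 2*x.
φ(x) = x(3−x), so φ'(x) = 3 - 2*x.
Note φ(0) = φ(3) = 0, so the boundary term u·φ vanishes.
LHS = ∫_0^3 u(x) φ'(x) dx = ∫_0^3 (2*x^3 - 7*x^2 + 6*x) dx. Term by term:
  ∫_0^3 2*x^3 dx = 81/2;  ∫_0^3 -7*x^2 dx = -63;  ∫_0^3 6*x dx = 27.
Sum: 81/2 − 63 + 27 = 9/2.
So LHS = 9/2.
∫_0^3 v(x) φ(x) dx = ∫_0^3 (2*x^3 - 9*x^2 + 9*x) dx. Term by term:
  ∫_0^3 2*x^3 dx = 81/2;  ∫_0^3 -9*x^2 dx = -81;  ∫_0^3 9*x dx = 81/2.
Sum: 81/2 − 81 + 81/2 = 0.
So RHS = -∫_0^3 v(x) φ(x) dx = 0.
LHS − RHS = 9/2 ≠ 0, so the identity fails.
(For a valid weak derivative the identity must hold for EVERY test function, in particular this one. The failure shows v is NOT the weak derivative of u.)
Correct weak derivative would be u'(x) = 2 - 2*x.


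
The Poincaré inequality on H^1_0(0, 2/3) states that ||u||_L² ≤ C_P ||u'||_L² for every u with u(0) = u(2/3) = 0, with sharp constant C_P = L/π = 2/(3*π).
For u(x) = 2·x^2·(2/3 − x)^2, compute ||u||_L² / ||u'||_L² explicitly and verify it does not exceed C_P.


||u||_L² / ||u'||_L² = sqrt(3)/9 < C_P = 2/(3*π).

u(x) = 2·x^2·(2/3 − x)^2, so u'(x) = 8*x*(3*x - 2)*(3*x - 1)/9.
u(x) = 2·x^2·(2/3 − x)^2 vanishes at x = 0 and x = 2/3, so u ∈ H^1_0(0, 2/3). Differentiate via the product rule and integrate the resulting polynomials term by term.
  ∫_0^2/3 u² dx = ∫_0^2/3 (4*x^8 - 32*x^7/3 + 32*x^6/3 - 128*x^5/27 + 64*x^4/81) dx. Term by term:
    ∫_0^2/3 4*x^8 dx = 2048/177147;  ∫_0^2/3 -32*x^7/3 dx = -1024/19683;  ∫_0^2/3 32*x^6/3 dx = 4096/45927;
    ∫_0^2/3 -128*x^5/27 dx = -4096/59049;  ∫_0^2/3 64*x^4/81 dx = 2048/98415.
  Sum: 2048/177147 − 1024/19683 + 4096/45927 − 4096/59049 + 2048/98415 = 1024/6200145.
  ∫_0^2/3 (u')² dx = ∫_0^2/3 (64*x^6 - 128*x^5 + 832*x^4/9 - 256*x^3/9 + 256*x^2/81) dx. Term by term:
    ∫_0^2/3 64*x^6 dx = 8192/15309;  ∫_0^2/3 -128*x^5 dx = -4096/2187;  ∫_0^2/3 832*x^4/9 dx = 26624/10935;
    ∫_0^2/3 -256*x^3/9 dx = -1024/729;  ∫_0^2/3 256*x^2/81 dx = 2048/6561.
  Sum: 8192/15309 − 4096/2187 + 26624/10935 − 1024/729 + 2048/6561 = 1024/229635.
∫_0^2/3 u² dx = 1024/6200145, so ||u||_L² = 32*sqrt(105)/25515.
∫_0^2/3 (u')² dx = 1024/229635, so ||u'||_L² = 32*sqrt(35)/2835.
Ratio ||u||_L² / ||u'||_L² = sqrt(3)/9.
Sharp Poincaré constant on H^1_0(0, 2/3) is C_P = L/π = 2/(3*π), achieved by sin(3*π/2·x).
A polynomial bump cannot attain the sharp Poincaré constant (only the first sine eigenfunction does), so the ratio is strictly less than C_P, consistent with ||u||_L² ≤ C_P ||u'||_L².


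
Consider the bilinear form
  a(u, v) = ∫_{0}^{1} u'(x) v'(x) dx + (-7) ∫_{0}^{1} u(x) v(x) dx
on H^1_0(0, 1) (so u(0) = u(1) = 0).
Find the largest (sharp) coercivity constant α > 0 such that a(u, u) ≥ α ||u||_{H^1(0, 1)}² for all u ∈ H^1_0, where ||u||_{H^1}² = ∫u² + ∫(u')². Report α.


α = (-7 + π^2)/(1 + π^2)

Coercivity of a(·,·) on H^1_0(0, 1) means a(u, u) ≥ α ||u||_{H^1}² for every u ∈ H^1_0.
The interval has length L = 1, and Poincaré/coercivity depend only on L. Here a(u, u) = ∫(u')² + (-7)·∫u².
Here c = -7 < 0 with |c| < (π/L)² = π^2, so coercivity still holds. The condition a(u,u) ≥ α||u||_{H^1}² reads (1−α)∫(u')² ≥ (α−c)∫u². Any admissible α is ≤ 1 (rapidly oscillating u have ∫u²/∫(u')² → 0), and α = 1 would force 0 ≥ (1−c)∫u², impossible since c < 1; so 1−α > 0. By the sharp Poincaré inequality on H^1_0 of an interval of length L, ∫(u')² ≥ (π/L)²∫u² with equality for the first sine mode sin(π(x−x₀)/L) (x₀ the left endpoint), so the inequality holds for all u iff (1−α)(π/L)² ≥ α − c, i.e. α ≤ ((π/L)² + c)/((π/L)² + 1) = (1 + c(L/π)²)/(1 + (L/π)²). (Direct route, valid since c ≤ 0: Poincaré gives c∫u² ≥ c(L/π)²∫(u')², so a(u,u) ≥ (1 + c(L/π)²)∫(u')², while ||u||_{H^1}² ≤ (1 + (L/π)²)∫(u')²; dividing yields the same α.) With (π/L)² = π^2 and c = -7, the largest admissible constant is α = ((π/L)² + c)/((π/L)² + 1).
Simplifying, α = (-7 + π^2)/(1 + π^2).


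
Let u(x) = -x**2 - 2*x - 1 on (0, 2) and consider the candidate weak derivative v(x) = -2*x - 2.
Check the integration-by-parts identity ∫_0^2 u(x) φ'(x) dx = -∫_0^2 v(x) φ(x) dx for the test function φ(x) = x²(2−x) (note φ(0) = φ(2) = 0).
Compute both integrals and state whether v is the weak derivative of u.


LHS = 88/15, RHS = 88/15. Yes, v = u' weakly.

u(x) = -x**2 - 2*x - 1, classical derivative u'(x) = -2*x - 2.
φ(x) = x²(2−x), so φ'(x) = x*(4 - 3*x).
Note φ(0) = φ(2) = 0, so the boundary term u·φ vanishes.
LHS = ∫_0^2 u(x) φ'(x) dx = ∫_0^2 (3*x^4 + 2*x^3 - 5*x^2 - 4*x) dx. Term by term:
  ∫_0^2 3*x^4 dx = 96/5;  ∫_0^2 2*x^3 dx = 8;  ∫_0^2 -5*x^2 dx = -40/3;
  ∫_0^2 -4*x dx = -8.
Sum: 96/5 + 8 − 40/3 − 8 = 88/15.
So LHS = 88/15.
∫_0^2 v(x) φ(x) dx = ∫_0^2 (2*x^4 - 2*x^3 - 4*x^2) dx. Term by term:
  ∫_0^2 2*x^4 dx = 64/5;  ∫_0^2 -2*x^3 dx = -8;  ∫_0^2 -4*x^2 dx = -32/3.
Sum: 64/5 − 8 − 32/3 = -88/15.
So RHS = -∫_0^2 v(x) φ(x) dx = 88/15.
LHS = RHS, so the identity holds for this test φ.
Moreover u is smooth here and v(x) = u'(x) = -2*x - 2 pointwise, so the identity holds for every test function. Hence v is the weak derivative of u.


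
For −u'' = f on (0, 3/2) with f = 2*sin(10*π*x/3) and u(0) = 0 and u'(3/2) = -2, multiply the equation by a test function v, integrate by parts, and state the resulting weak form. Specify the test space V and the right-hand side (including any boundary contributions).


V = {v ∈ H^1(0, 3/2) : v(0) = 0} (test functions vanish at x = 0 where u is specified); weak form: ∫_0^3/2 u'v' dx = ∫_0^3/2 (2*sin(10*π*x/3)) v dx − 2·v(3/2) for all v ∈ V.

Multiply both sides by a test function v and integrate from 0 to 3/2:
  ∫_0^3/2 −u''(x) v(x) dx = ∫_0^3/2 f(x) v(x) dx.
Integrate the LHS by parts once:
  ∫_0^3/2 −u'' v dx = −[u'(x) v(x)]_0^3/2 + ∫_0^3/2 u'(x) v'(x) dx.
Thus ∫_0^3/2 u'(x) v'(x) dx = ∫_0^3/2 f(x) v(x) dx + [u'(x) v(x)]_0^3/2.
Choose V so that boundary terms are either known or forced to vanish.
Mixed BC: u(0) = 0 (Dirichlet) and u'(3/2) = -2 (Neumann). Define V = {v ∈ H^1(0, 3/2) : v(0) = 0}. Then [u' v]_0^3/2 = u'(3/2)·v(3/2) − u'(0)·0 = − 2·v(3/2).
Weak formulation: find u (satisfying any essential BC) such that ∫_0^3/2 u'(x) v'(x) dx = ∫_0^3/2 f v dx − 2·v(3/2) for all v ∈ V (Dirichlet at 0 absorbed into V; Neumann datum at x = 3/2 contributes the boundary term).
Substituting f(x) = 2*sin(10*π*x/3), the right-hand side is ∫_0^3/2 (2*sin(10*π*x/3)) v dx − 2·v(3/2).


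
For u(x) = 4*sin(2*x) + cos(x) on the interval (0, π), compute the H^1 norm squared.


||u||_{H^1(0,π)}^2 = 64/3 + 41*π

u'(x) = -sin(x) + 8*cos(2*x).
Expand u² and (u')² and integrate term by term on (0, π), using: for integers n ≥ 1, ∫_0^π sin²(nx) dx = ∫_0^π cos²(nx) dx = π/2; for n ≠ n', ∫_0^π sin(nx)sin(n'x) dx = ∫_0^π cos(nx)cos(n'x) dx = 0; and by product-to-sum, ∫_0^π sin(nx)cos(n'x) dx = ½∫_0^π [sin((n+n')x) + sin((n−n')x)] dx, which is 0 when n+n' is even and 2n/(n²−n'²) when n+n' is odd (it need not vanish on (0, π)).
  u² squared terms: (4)²·∫sin(2x)² dx = 16·π/2 = 8*π;  (1)²·∫cos(x)² dx = 1·π/2 = π/2.
  u² cross terms: 2·(4)·(1)·∫sin(2x)·cos(x) dx = 8·(4/3) = 32/3.
  So ∫_0^π u² dx = 8*π + π/2 + 32/3 = 32/3 + 17*π/2.
  (u')² squared terms: (-1)²·∫sin(x)² dx = 1·π/2 = π/2;  (8)²·∫cos(2x)² dx = 64·π/2 = 32*π.
  (u')² cross terms: 2·(-1)·(8)·∫sin(x)·cos(2x) dx = -16·(-2/3) = 32/3.
  So ∫_0^π (u')² dx = π/2 + 32*π + 32/3 = 32/3 + 65*π/2.
||u||_{H^1}^2 = (32/3 + 17*π/2) + (32/3 + 65*π/2) = 64/3 + 41*π.


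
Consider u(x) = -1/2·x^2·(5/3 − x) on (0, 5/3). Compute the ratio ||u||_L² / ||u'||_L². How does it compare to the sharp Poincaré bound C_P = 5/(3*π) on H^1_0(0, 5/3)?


||u||_L² / ||u'||_L² = 5*sqrt(14)/42 < C_P = 5/(3*π).

u(x) = -1/2·x^2·(5/3 − x), so u'(x) = x*(9*x - 10)/6.
u(x) = -1/2·x^2·(5/3 − x) vanishes at x = 0 and x = 5/3, so u ∈ H^1_0(0, 5/3). Differentiate via the product rule and integrate the resulting polynomials term by term.
  ∫_0^5/3 u² dx = ∫_0^5/3 (x^6/4 - 5*x^5/6 + 25*x^4/36) dx. Term by term:
    ∫_0^5/3 x^6/4 dx = 78125/61236;  ∫_0^5/3 -5*x^5/6 dx = -78125/26244;  ∫_0^5/3 25*x^4/36 dx = 15625/8748.
  Sum: 78125/61236 − 78125/26244 + 15625/8748 = 15625/183708.
  ∫_0^5/3 (u')² dx = ∫_0^5/3 (9*x^4/4 - 5*x^3 + 25*x^2/9) dx. Term by term:
    ∫_0^5/3 9*x^4/4 dx = 625/108;  ∫_0^5/3 -5*x^3 dx = -3125/324;  ∫_0^5/3 25*x^2/9 dx = 3125/729.
  Sum: 625/108 − 3125/324 + 3125/729 = 625/1458.
∫_0^5/3 u² dx = 15625/183708, so ||u||_L² = 125*sqrt(7)/1134.
∫_0^5/3 (u')² dx = 625/1458, so ||u'||_L² = 25*sqrt(2)/54.
Ratio ||u||_L² / ||u'||_L² = 5*sqrt(14)/42.
Sharp Poincaré constant on H^1_0(0, 5/3) is C_P = L/π = 5/(3*π), achieved by sin(3*π/5·x).
A polynomial bump cannot attain the sharp Poincaré constant (only the first sine eigenfunction does), so the ratio is strictly less than C_P, consistent with ||u||_L² ≤ C_P ||u'||_L².


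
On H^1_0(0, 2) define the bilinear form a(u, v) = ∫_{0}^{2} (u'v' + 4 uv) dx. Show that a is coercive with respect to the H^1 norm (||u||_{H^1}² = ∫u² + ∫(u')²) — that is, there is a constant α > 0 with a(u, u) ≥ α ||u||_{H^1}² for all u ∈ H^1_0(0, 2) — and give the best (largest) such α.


α = 1

Coercivity of a(·,·) on H^1_0(0, 2) means a(u, u) ≥ α ||u||_{H^1}² for every u ∈ H^1_0.
The interval has length L = 2, and Poincaré/coercivity depend only on L. Here a(u, u) = ∫(u')² + (4)·∫u².
Here c = 4 ≥ 1, so a(u,u) = ∫(u')² + c∫u² ≥ ∫(u')² + ∫u² = ||u||_{H^1}², i.e. α = 1 works. No larger α is possible: a(u,u) ≥ α||u||_{H^1}² means (1−α)∫(u')² ≥ (α−c)∫u², and for the modes u_n = sin(nπ(x−x₀)/L) (x₀ the left endpoint) one has ∫u_n²/∫(u_n')² = (L/(nπ))² → 0, so a(u_n,u_n)/||u_n||_{H^1}² → 1. Hence the optimal constant is α = 1.
Therefore α = 1.


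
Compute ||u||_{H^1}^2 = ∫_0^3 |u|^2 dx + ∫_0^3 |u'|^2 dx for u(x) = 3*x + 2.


||u||_{H^1}^2 = 174

The H^1 norm (squared) on an interval (0, L) is
  ||u||_{H^1}^2 = ∫_0^L u(x)^2 dx + ∫_0^L u'(x)^2 dx.
Compute u'(x) = 3.
Then u(x)^2 = 9*x**2 + 12*x + 4 and u'(x)^2 = 9.
Integrate each monomial from 0 to 3 using ∫_0^3 c·x^n dx = c·3^(n+1)/(n+1):
  ∫_0^3 u(x)^2 dx = ∫_0^3 (9*x^2 + 12*x + 4) dx. Term by term:
    ∫_0^3 9*x^2 dx = 81;  ∫_0^3 12*x dx = 54;  ∫_0^3 4 dx = 12.
  Sum: 81 + 54 + 12 = 147.
  ∫_0^3 u'(x)^2 dx = ∫_0^3 (9) dx. Term by term:
    ∫_0^3 9 dx = 27.
Adding: ||u||_{H^1}^2 = 147 + 27 = 174.


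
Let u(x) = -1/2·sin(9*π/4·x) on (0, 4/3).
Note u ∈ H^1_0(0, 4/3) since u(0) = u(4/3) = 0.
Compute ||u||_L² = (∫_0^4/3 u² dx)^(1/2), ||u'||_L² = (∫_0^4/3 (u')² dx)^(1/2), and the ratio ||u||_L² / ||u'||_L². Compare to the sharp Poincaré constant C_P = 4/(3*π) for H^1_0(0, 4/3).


||u||_L² / ||u'||_L² = 4/(9*π) < C_P = 4/(3*π).

u(x) = -1/2·sin(9*π/4·x), so u'(x) = -9*π*cos(9*π*x/4)/8.
Writing u(x) = A·sin(kπx/L) with A = -1/2 and k = 3, use ∫_0^L sin²(kπx/L) dx = L/2 and ∫_0^L cos²(kπx/L) dx = L/2.
u² = 1/4·sin²(9*π/4·x) and (u')² = 81*π^2/64·cos²(9*π/4·x), and each of sin², cos² integrates to L/2 = 2/3 over (0, 4/3).
∫_0^4/3 u² dx = 1/6, so ||u||_L² = sqrt(6)/6.
∫_0^4/3 (u')² dx = 27*π^2/32, so ||u'||_L² = 3*sqrt(6)*π/8.
Ratio ||u||_L² / ||u'||_L² = 4/(9*π).
Sharp Poincaré constant on H^1_0(0, 4/3) is C_P = L/π = 4/(3*π), achieved by sin(3*π/4·x).
This is the k = 3 harmonic; the ratio L/(kπ) is strictly less than C_P = L/π, consistent with the sharp inequality ||u||_L² ≤ C_P ||u'||_L².


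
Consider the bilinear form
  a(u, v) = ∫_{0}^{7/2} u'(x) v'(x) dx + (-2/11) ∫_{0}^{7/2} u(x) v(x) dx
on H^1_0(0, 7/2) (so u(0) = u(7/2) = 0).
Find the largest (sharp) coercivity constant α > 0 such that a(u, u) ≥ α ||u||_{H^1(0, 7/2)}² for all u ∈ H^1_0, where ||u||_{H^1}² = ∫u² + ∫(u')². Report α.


α = 2*(-49 + 22*π^2)/(11*(4*π^2 + 49))

Coercivity of a(·,·) on H^1_0(0, 7/2) means a(u, u) ≥ α ||u||_{H^1}² for every u ∈ H^1_0.
The interval has length L = 7/2, and Poincaré/coercivity depend only on L. Here a(u, u) = ∫(u')² + (-2/11)·∫u².
Here c = -2/11 < 0 with |c| < (π/L)² = 4*π^2/49, so coercivity still holds. The condition a(u,u) ≥ α||u||_{H^1}² reads (1−α)∫(u')² ≥ (α−c)∫u². Any admissible α is ≤ 1 (rapidly oscillating u have ∫u²/∫(u')² → 0), and α = 1 would force 0 ≥ (1−c)∫u², impossible since c < 1; so 1−α > 0. By the sharp Poincaré inequality on H^1_0 of an interval of length L, ∫(u')² ≥ (π/L)²∫u² with equality for the first sine mode sin(π(x−x₀)/L) (x₀ the left endpoint), so the inequality holds for all u iff (1−α)(π/L)² ≥ α − c, i.e. α ≤ ((π/L)² + c)/((π/L)² + 1) = (1 + c(L/π)²)/(1 + (L/π)²). (Direct route, valid since c ≤ 0: Poincaré gives c∫u² ≥ c(L/π)²∫(u')², so a(u,u) ≥ (1 + c(L/π)²)∫(u')², while ||u||_{H^1}² ≤ (1 + (L/π)²)∫(u')²; dividing yields the same α.) With (π/L)² = 4*π^2/49 and c = -2/11, the largest admissible constant is α = ((π/L)² + c)/((π/L)² + 1).
Simplifying, α = 2*(-49 + 22*π^2)/(11*(4*π^2 + 49)).


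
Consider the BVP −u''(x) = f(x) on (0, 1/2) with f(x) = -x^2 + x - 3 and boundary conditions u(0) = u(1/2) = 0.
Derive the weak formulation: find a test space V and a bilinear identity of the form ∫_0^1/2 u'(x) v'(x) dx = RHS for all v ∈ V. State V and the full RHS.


V = H^1_0(0, 1/2) (so v(0) = v(1/2) = 0); weak form: ∫_0^1/2 u'v' dx = ∫_0^1/2 (-x^2 + x - 3) v dx for all v ∈ V.

Multiply both sides by a test function v and integrate from 0 to 1/2:
  ∫_0^1/2 −u''(x) v(x) dx = ∫_0^1/2 f(x) v(x) dx.
Integrate the LHS by parts once:
  ∫_0^1/2 −u'' v dx = −[u'(x) v(x)]_0^1/2 + ∫_0^1/2 u'(x) v'(x) dx.
Thus ∫_0^1/2 u'(x) v'(x) dx = ∫_0^1/2 f(x) v(x) dx + [u'(x) v(x)]_0^1/2.
Choose V so that boundary terms are either known or forced to vanish.
u is Dirichlet: u(0) = u(1/2) = 0. Let V = H^1_0(0, 1/2); then v(0) = v(1/2) = 0, and [u' v]_0^1/2 = 0.
Weak formulation: find u (satisfying any essential BC) such that ∫_0^1/2 u'(x) v'(x) dx = ∫_0^1/2 f v dx for all v ∈ V.
Substituting f(x) = -x^2 + x - 3, the right-hand side is ∫_0^1/2 (-x^2 + x - 3) v dx.


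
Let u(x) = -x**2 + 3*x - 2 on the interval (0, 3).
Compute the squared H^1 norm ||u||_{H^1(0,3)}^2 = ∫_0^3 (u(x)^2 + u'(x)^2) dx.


||u||_{H^1}^2 = 111/10

The H^1 norm (squared) on an interval (0, L) is
  ||u||_{H^1}^2 = ∫_0^L u(x)^2 dx + ∫_0^L u'(x)^2 dx.
Compute u'(x) = 3 - 2*x.
Then u(x)^2 = x**4 - 6*x**3 + 13*x**2 - 12*x + 4 and u'(x)^2 = 4*x**2 - 12*x + 9.
Integrate each monomial from 0 to 3 using ∫_0^3 c·x^n dx = c·3^(n+1)/(n+1):
  ∫_0^3 u(x)^2 dx = ∫_0^3 (x^4 - 6*x^3 + 13*x^2 - 12*x + 4) dx. Term by term:
    ∫_0^3 x^4 dx = 243/5;  ∫_0^3 -6*x^3 dx = -243/2;  ∫_0^3 13*x^2 dx = 117;
    ∫_0^3 -12*x dx = -54;  ∫_0^3 4 dx = 12.
  Sum: 243/5 − 243/2 + 117 − 54 + 12 = 21/10.
  ∫_0^3 u'(x)^2 dx = ∫_0^3 (4*x^2 - 12*x + 9) dx. Term by term:
    ∫_0^3 4*x^2 dx = 36;  ∫_0^3 -12*x dx = -54;  ∫_0^3 9 dx = 27.
  Sum: 36 − 54 + 27 = 9.
Adding: ||u||_{H^1}^2 = 21/10 + 9 = 111/10.


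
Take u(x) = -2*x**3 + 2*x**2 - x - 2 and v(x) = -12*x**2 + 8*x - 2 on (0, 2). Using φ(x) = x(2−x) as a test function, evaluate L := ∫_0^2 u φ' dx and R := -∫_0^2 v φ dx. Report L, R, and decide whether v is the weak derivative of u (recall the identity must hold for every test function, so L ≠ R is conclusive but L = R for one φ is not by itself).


LHS = 28/5, RHS = 56/5. No, v is not the weak derivative of u.

u(x) = -2*x**3 + 2*x**2 - x - 2, classical derivative u'(x) = -6*x**2 + 4*x - 1.
φ(x) = x(2−x), so φ'(x) = 2 - 2*x.
Note φ(0) = φ(2) = 0, so the boundary term u·φ vanishes.
LHS = ∫_0^2 u(x) φ'(x) dx = ∫_0^2 (4*x^4 - 8*x^3 + 6*x^2 + 2*x - 4) dx. Term by term:
  ∫_0^2 4*x^4 dx = 128/5;  ∫_0^2 -8*x^3 dx = -32;  ∫_0^2 6*x^2 dx = 16;
  ∫_0^2 2*x dx = 4;  ∫_0^2 -4 dx = -8.
Sum: 128/5 − 32 + 16 + 4 − 8 = 28/5.
So LHS = 28/5.
∫_0^2 v(x) φ(x) dx = ∫_0^2 (12*x^4 - 32*x^3 + 18*x^2 - 4*x) dx. Term by term:
  ∫_0^2 12*x^4 dx = 384/5;  ∫_0^2 -32*x^3 dx = -128;  ∫_0^2 18*x^2 dx = 48;
  ∫_0^2 -4*x dx = -8.
Sum: 384/5 − 128 + 48 − 8 = -56/5.
So RHS = -∫_0^2 v(x) φ(x) dx = 56/5.
LHS − RHS = -28/5 ≠ 0, so the identity fails.
(For a valid weak derivative the identity must hold for EVERY test function, in particular this one. The failure shows v is NOT the weak derivative of u.)
Correct weak derivative would be u'(x) = -6*x**2 + 4*x - 1.


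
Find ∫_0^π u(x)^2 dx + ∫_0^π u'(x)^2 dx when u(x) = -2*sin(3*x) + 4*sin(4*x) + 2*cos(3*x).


||u||_{H^1(0,π)}^2 = 1280/7 + 176*π

u'(x) = -6*sin(3*x) - 6*cos(3*x) + 16*cos(4*x).
Expand u² and (u')² and integrate term by term on (0, π), using: for integers n ≥ 1, ∫_0^π sin²(nx) dx = ∫_0^π cos²(nx) dx = π/2; for n ≠ n', ∫_0^π sin(nx)sin(n'x) dx = ∫_0^π cos(nx)cos(n'x) dx = 0; and by product-to-sum, ∫_0^π sin(nx)cos(n'x) dx = ½∫_0^π [sin((n+n')x) + sin((n−n')x)] dx, which is 0 when n+n' is even and 2n/(n²−n'²) when n+n' is odd (it need not vanish on (0, π)).
  u² squared terms: (-2)²·∫sin(3x)² dx = 4·π/2 = 2*π;  (2)²·∫cos(3x)² dx = 4·π/2 = 2*π;  (4)²·∫sin(4x)² dx = 16·π/2 = 8*π.
  u² cross terms: 2·(-2)·(2)·∫sin(3x)·cos(3x) dx = -8·(0) = 0;  2·(-2)·(4)·∫sin(3x)·sin(4x) dx = -16·(0) = 0;  2·(2)·(4)·∫cos(3x)·sin(4x) dx = 16·(8/7) = 128/7.
  So ∫_0^π u² dx = 2*π + 2*π + 8*π + 0 + 0 + 128/7 = 128/7 + 12*π.
  (u')² squared terms: (-6)²·∫cos(3x)² dx = 36·π/2 = 18*π;  (-6)²·∫sin(3x)² dx = 36·π/2 = 18*π;  (16)²·∫cos(4x)² dx = 256·π/2 = 128*π.
  (u')² cross terms: 2·(-6)·(-6)·∫cos(3x)·sin(3x) dx = 72·(0) = 0;  2·(-6)·(16)·∫cos(3x)·cos(4x) dx = -192·(0) = 0;  2·(-6)·(16)·∫sin(3x)·cos(4x) dx = -192·(-6/7) = 1152/7.
  So ∫_0^π (u')² dx = 18*π + 18*π + 128*π + 0 + 0 + 1152/7 = 1152/7 + 164*π.
||u||_{H^1}^2 = (128/7 + 12*π) + (1152/7 + 164*π) = 1280/7 + 176*π.


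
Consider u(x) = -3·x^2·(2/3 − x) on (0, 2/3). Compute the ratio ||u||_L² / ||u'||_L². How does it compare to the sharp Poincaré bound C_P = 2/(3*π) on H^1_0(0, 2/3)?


||u||_L² / ||u'||_L² = sqrt(14)/21 < C_P = 2/(3*π).

u(x) = -3·x^2·(2/3 − x), so u'(x) = x*(9*x - 4).
u(x) = -3·x^2·(2/3 − x) vanishes at x = 0 and x = 2/3, so u ∈ H^1_0(0, 2/3). Differentiate via the product rule and integrate the resulting polynomials term by term.
  ∫_0^2/3 u² dx = ∫_0^2/3 (9*x^6 - 12*x^5 + 4*x^4) dx. Term by term:
    ∫_0^2/3 9*x^6 dx = 128/1701;  ∫_0^2/3 -12*x^5 dx = -128/729;  ∫_0^2/3 4*x^4 dx = 128/1215.
  Sum: 128/1701 − 128/729 + 128/1215 = 128/25515.
  ∫_0^2/3 (u')² dx = ∫_0^2/3 (81*x^4 - 72*x^3 + 16*x^2) dx. Term by term:
    ∫_0^2/3 81*x^4 dx = 32/15;  ∫_0^2/3 -72*x^3 dx = -32/9;  ∫_0^2/3 16*x^2 dx = 128/81.
  Sum: 32/15 − 32/9 + 128/81 = 64/405.
∫_0^2/3 u² dx = 128/25515, so ||u||_L² = 8*sqrt(70)/945.
∫_0^2/3 (u')² dx = 64/405, so ||u'||_L² = 8*sqrt(5)/45.
Ratio ||u||_L² / ||u'||_L² = sqrt(14)/21.
Sharp Poincaré constant on H^1_0(0, 2/3) is C_P = L/π = 2/(3*π), achieved by sin(3*π/2·x).
A polynomial bump cannot attain the sharp Poincaré constant (only the first sine eigenfunction does), so the ratio is strictly less than C_P, consistent with ||u||_L² ≤ C_P ||u'||_L².


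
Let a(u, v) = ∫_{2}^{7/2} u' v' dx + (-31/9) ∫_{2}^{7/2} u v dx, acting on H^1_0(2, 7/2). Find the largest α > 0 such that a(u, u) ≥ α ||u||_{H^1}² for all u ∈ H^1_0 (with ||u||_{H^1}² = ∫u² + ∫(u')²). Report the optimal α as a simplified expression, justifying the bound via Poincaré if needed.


α = (-31 + 4*π^2)/(9 + 4*π^2)

Coercivity of a(·,·) on H^1_0(2, 7/2) means a(u, u) ≥ α ||u||_{H^1}² for every u ∈ H^1_0.
The interval has length L = 3/2, and Poincaré/coercivity depend only on L. Here a(u, u) = ∫(u')² + (-31/9)·∫u².
Here c = -31/9 < 0 with |c| < (π/L)² = 4*π^2/9, so coercivity still holds. The condition a(u,u) ≥ α||u||_{H^1}² reads (1−α)∫(u')² ≥ (α−c)∫u². Any admissible α is ≤ 1 (rapidly oscillating u have ∫u²/∫(u')² → 0), and α = 1 would force 0 ≥ (1−c)∫u², impossible since c < 1; so 1−α > 0. By the sharp Poincaré inequality on H^1_0 of an interval of length L, ∫(u')² ≥ (π/L)²∫u² with equality for the first sine mode sin(π(x−x₀)/L) (x₀ the left endpoint), so the inequality holds for all u iff (1−α)(π/L)² ≥ α − c, i.e. α ≤ ((π/L)² + c)/((π/L)² + 1) = (1 + c(L/π)²)/(1 + (L/π)²). (Direct route, valid since c ≤ 0: Poincaré gives c∫u² ≥ c(L/π)²∫(u')², so a(u,u) ≥ (1 + c(L/π)²)∫(u')², while ||u||_{H^1}² ≤ (1 + (L/π)²)∫(u')²; dividing yields the same α.) With (π/L)² = 4*π^2/9 and c = -31/9, the largest admissible constant is α = ((π/L)² + c)/((π/L)² + 1).
Simplifying, α = (-31 + 4*π^2)/(9 + 4*π^2).


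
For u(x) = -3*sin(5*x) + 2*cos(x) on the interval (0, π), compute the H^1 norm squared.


||u||_{H^1(0,π)}^2 = 121*π

u'(x) = -2*sin(x) - 15*cos(5*x).
Expand u² and (u')² and integrate term by term on (0, π), using: for integers n ≥ 1, ∫_0^π sin²(nx) dx = ∫_0^π cos²(nx) dx = π/2; for n ≠ n', ∫_0^π sin(nx)sin(n'x) dx = ∫_0^π cos(nx)cos(n'x) dx = 0; and by product-to-sum, ∫_0^π sin(nx)cos(n'x) dx = ½∫_0^π [sin((n+n')x) + sin((n−n')x)] dx, which is 0 when n+n' is even and 2n/(n²−n'²) when n+n' is odd (it need not vanish on (0, π)).
  u² squared terms: (-3)²·∫sin(5x)² dx = 9·π/2 = 9*π/2;  (2)²·∫cos(x)² dx = 4·π/2 = 2*π.
  u² cross terms: 2·(-3)·(2)·∫sin(5x)·cos(x) dx = -12·(0) = 0.
  So ∫_0^π u² dx = 9*π/2 + 2*π + 0 = 13*π/2.
  (u')² squared terms: (-15)²·∫cos(5x)² dx = 225·π/2 = 225*π/2;  (-2)²·∫sin(x)² dx = 4·π/2 = 2*π.
  (u')² cross terms: 2·(-15)·(-2)·∫cos(5x)·sin(x) dx = 60·(0) = 0.
  So ∫_0^π (u')² dx = 225*π/2 + 2*π + 0 = 229*π/2.
||u||_{H^1}^2 = (13*π/2) + (229*π/2) = 121*π.


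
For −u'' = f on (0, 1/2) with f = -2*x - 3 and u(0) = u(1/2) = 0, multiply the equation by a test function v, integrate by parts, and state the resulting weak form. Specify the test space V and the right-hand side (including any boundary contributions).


V = H^1_0(0, 1/2) (so v(0) = v(1/2) = 0); weak form: ∫_0^1/2 u'v' dx = ∫_0^1/2 (-2*x - 3) v dx for all v ∈ V.

Multiply both sides by a test function v and integrate from 0 to 1/2:
  ∫_0^1/2 −u''(x) v(x) dx = ∫_0^1/2 f(x) v(x) dx.
Integrate the LHS by parts once:
  ∫_0^1/2 −u'' v dx = −[u'(x) v(x)]_0^1/2 + ∫_0^1/2 u'(x) v'(x) dx.
Thus ∫_0^1/2 u'(x) v'(x) dx = ∫_0^1/2 f(x) v(x) dx + [u'(x) v(x)]_0^1/2.
Choose V so that boundary terms are either known or forced to vanish.
u is Dirichlet: u(0) = u(1/2) = 0. Let V = H^1_0(0, 1/2); then v(0) = v(1/2) = 0, and [u' v]_0^1/2 = 0.
Weak formulation: find u (satisfying any essential BC) such that ∫_0^1/2 u'(x) v'(x) dx = ∫_0^1/2 f v dx for all v ∈ V.
Substituting f(x) = -2*x - 3, the right-hand side is ∫_0^1/2 (-2*x - 3) v dx.


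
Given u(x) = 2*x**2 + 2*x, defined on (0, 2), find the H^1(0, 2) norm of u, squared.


||u||_{H^1}^2 = 2264/15

The H^1 norm (squared) on an interval (0, L) is
  ||u||_{H^1}^2 = ∫_0^L u(x)^2 dx + ∫_0^L u'(x)^2 dx.
Compute u'(x) = 4*x + 2.
Then u(x)^2 = 4*x**4 + 8*x**3 + 4*x**2 and u'(x)^2 = 16*x**2 + 16*x + 4.
Integrate each monomial from 0 to 2 using ∫_0^2 c·x^n dx = c·2^(n+1)/(n+1):
  ∫_0^2 u(x)^2 dx = ∫_0^2 (4*x^4 + 8*x^3 + 4*x^2) dx. Term by term:
    ∫_0^2 4*x^4 dx = 128/5;  ∫_0^2 8*x^3 dx = 32;  ∫_0^2 4*x^2 dx = 32/3.
  Sum: 128/5 + 32 + 32/3 = 1024/15.
  ∫_0^2 u'(x)^2 dx = ∫_0^2 (16*x^2 + 16*x + 4) dx. Term by term:
    ∫_0^2 16*x^2 dx = 128/3;  ∫_0^2 16*x dx = 32;  ∫_0^2 4 dx = 8.
  Sum: 128/3 + 32 + 8 = 248/3.
Adding: ||u||_{H^1}^2 = 1024/15 + 248/3 = 2264/15.


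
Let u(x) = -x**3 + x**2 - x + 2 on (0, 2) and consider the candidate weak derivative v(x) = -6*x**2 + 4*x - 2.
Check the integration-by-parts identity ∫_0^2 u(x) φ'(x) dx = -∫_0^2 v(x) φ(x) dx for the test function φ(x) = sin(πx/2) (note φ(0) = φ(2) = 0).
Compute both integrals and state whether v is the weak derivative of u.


LHS = -96/π^3 + 20/π, RHS = -192/π^3 + 40/π. No, v is not the weak derivative of u.

u(x) = -x**3 + x**2 - x + 2, classical derivative u'(x) = -3*x**2 + 2*x - 1.
φ(x) = sin(πx/2), so φ'(x) = π*cos(π*x/2)/2.
Note φ(0) = φ(2) = 0, so the boundary term u·φ vanishes.
LHS = ∫_0^2 u(x) φ'(x) dx = ∫_0^2 (-π*x^3*cos(π*x/2)/2 + π*x^2*cos(π*x/2)/2 - π*x*cos(π*x/2)/2 + π*cos(π*x/2)) dx. Term by term:
  ∫_0^2 π*cos(π*x/2) dx = 0;  ∫_0^2 π*x^2*cos(π*x/2)/2 dx = -8/π;  ∫_0^2 -π*x*cos(π*x/2)/2 dx = 4/π;
  ∫_0^2 -π*x^3*cos(π*x/2)/2 dx = -96/π^3 + 24/π.
Sum: 0 − 8/π + 4/π + -96/π^3 + 24/π = -96/π^3 + 20/π.
So LHS = -96/π^3 + 20/π.
∫_0^2 v(x) φ(x) dx = ∫_0^2 (-6*x^2*sin(π*x/2) + 4*x*sin(π*x/2) - 2*sin(π*x/2)) dx. Term by term:
  ∫_0^2 -2*sin(π*x/2) dx = -8/π;  ∫_0^2 -6*x^2*sin(π*x/2) dx = -48/π + 192/π^3;  ∫_0^2 4*x*sin(π*x/2) dx = 16/π.
Sum: -8/π + -48/π + 192/π^3 + 16/π = -40/π + 192/π^3.
So RHS = -∫_0^2 v(x) φ(x) dx = -192/π^3 + 40/π.
LHS − RHS = -20/π + 96/π^3 ≠ 0, so the identity fails.
(For a valid weak derivative the identity must hold for EVERY test function, in particular this one. The failure shows v is NOT the weak derivative of u.)
Correct weak derivative would be u'(x) = -3*x**2 + 2*x - 1.


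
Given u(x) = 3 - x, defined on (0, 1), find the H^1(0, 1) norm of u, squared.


||u||_{H^1}^2 = 22/3

The H^1 norm (squared) on an interval (0, L) is
  ||u||_{H^1}^2 = ∫_0^L u(x)^2 dx + ∫_0^L u'(x)^2 dx.
Compute u'(x) = -1.
Then u(x)^2 = x**2 - 6*x + 9 and u'(x)^2 = 1.
Integrate each monomial from 0 to 1 using ∫_0^1 c·x^n dx = c·1^(n+1)/(n+1):
  ∫_0^1 u(x)^2 dx = ∫_0^1 (x^2 - 6*x + 9) dx. Term by term:
    ∫_0^1 x^2 dx = 1/3;  ∫_0^1 -6*x dx = -3;  ∫_0^1 9 dx = 9.
  Sum: 1/3 − 3 + 9 = 19/3.
  ∫_0^1 u'(x)^2 dx = ∫_0^1 (1) dx. Term by term:
    ∫_0^1 1 dx = 1.
Adding: ||u||_{H^1}^2 = 19/3 + 1 = 22/3.


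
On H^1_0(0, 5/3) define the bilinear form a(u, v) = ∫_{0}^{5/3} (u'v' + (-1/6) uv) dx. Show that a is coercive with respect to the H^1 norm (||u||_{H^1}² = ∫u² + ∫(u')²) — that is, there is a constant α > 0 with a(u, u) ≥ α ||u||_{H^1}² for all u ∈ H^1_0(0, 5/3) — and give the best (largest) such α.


α = (-25 + 54*π^2)/(6*(25 + 9*π^2))

Coercivity of a(·,·) on H^1_0(0, 5/3) means a(u, u) ≥ α ||u||_{H^1}² for every u ∈ H^1_0.
The interval has length L = 5/3, and Poincaré/coercivity depend only on L. Here a(u, u) = ∫(u')² + (-1/6)·∫u².
Here c = -1/6 < 0 with |c| < (π/L)² = 9*π^2/25, so coercivity still holds. The condition a(u,u) ≥ α||u||_{H^1}² reads (1−α)∫(u')² ≥ (α−c)∫u². Any admissible α is ≤ 1 (rapidly oscillating u have ∫u²/∫(u')² → 0), and α = 1 would force 0 ≥ (1−c)∫u², impossible since c < 1; so 1−α > 0. By the sharp Poincaré inequality on H^1_0 of an interval of length L, ∫(u')² ≥ (π/L)²∫u² with equality for the first sine mode sin(π(x−x₀)/L) (x₀ the left endpoint), so the inequality holds for all u iff (1−α)(π/L)² ≥ α − c, i.e. α ≤ ((π/L)² + c)/((π/L)² + 1) = (1 + c(L/π)²)/(1 + (L/π)²). (Direct route, valid since c ≤ 0: Poincaré gives c∫u² ≥ c(L/π)²∫(u')², so a(u,u) ≥ (1 + c(L/π)²)∫(u')², while ||u||_{H^1}² ≤ (1 + (L/π)²)∫(u')²; dividing yields the same α.) With (π/L)² = 9*π^2/25 and c = -1/6, the largest admissible constant is α = ((π/L)² + c)/((π/L)² + 1).
Simplifying, α = (-25 + 54*π^2)/(6*(25 + 9*π^2)).


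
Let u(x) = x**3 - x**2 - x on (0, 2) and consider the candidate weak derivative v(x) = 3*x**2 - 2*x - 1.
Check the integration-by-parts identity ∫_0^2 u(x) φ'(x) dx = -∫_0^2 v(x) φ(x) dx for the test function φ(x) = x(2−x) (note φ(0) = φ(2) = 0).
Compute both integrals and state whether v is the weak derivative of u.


LHS = -4/5, RHS = -4/5. Yes, v = u' weakly.

u(x) = x**3 - x**2 - x, classical derivative u'(x) = 3*x**2 - 2*x - 1.
φ(x) = x(2−x), so φ'(x) = 2 - 2*x.
Note φ(0) = φ(2) = 0, so the boundary term u·φ vanishes.
LHS = ∫_0^2 u(x) φ'(x) dx = ∫_0^2 (-2*x^4 + 4*x^3 - 2*x) dx. Term by term:
  ∫_0^2 -2*x^4 dx = -64/5;  ∫_0^2 4*x^3 dx = 16;  ∫_0^2 -2*x dx = -4.
Sum: -64/5 + 16 − 4 = -4/5.
So LHS = -4/5.
∫_0^2 v(x) φ(x) dx = ∫_0^2 (-3*x^4 + 8*x^3 - 3*x^2 - 2*x) dx. Term by term:
  ∫_0^2 -3*x^4 dx = -96/5;  ∫_0^2 8*x^3 dx = 32;  ∫_0^2 -3*x^2 dx = -8;
  ∫_0^2 -2*x dx = -4.
Sum: -96/5 + 32 − 8 − 4 = 4/5.
So RHS = -∫_0^2 v(x) φ(x) dx = -4/5.
LHS = RHS, so the identity holds for this test φ.
Moreover u is smooth here and v(x) = u'(x) = 3*x**2 - 2*x - 1 pointwise, so the identity holds for every test function. Hence v is the weak derivative of u.
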